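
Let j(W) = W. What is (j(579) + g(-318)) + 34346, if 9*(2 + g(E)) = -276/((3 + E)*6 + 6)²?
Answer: 92968238893/2662092 ≈ 34923.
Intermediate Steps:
g(E) = -2 - 92/(3*(24 + 6*E)²) (g(E) = -2 + (-276/((3 + E)*6 + 6)²)/9 = -2 + (-276/((18 + 6*E) + 6)²)/9 = -2 + (-276/(24 + 6*E)²)/9 = -2 - 92/(3*(24 + 6*E)²))
(j(579) + g(-318)) + 34346 = (579 + (-2 - 23/(27*(4 - 318)²))) + 34346 = (579 + (-2 - 23/27/(-314)²)) + 34346 = (579 + (-2 - 23/27*1/98596)) + 34346 = (579 + (-2 - 23/2662092)) + 34346 = (579 - 5324207/2662092) + 34346 = 1536027061/2662092 + 34346 = 92968238893/2662092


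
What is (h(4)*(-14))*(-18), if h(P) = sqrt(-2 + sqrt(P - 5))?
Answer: 252*sqrt(-2 + I) ≈ 86.577 + 366.75*I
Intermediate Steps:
h(P) = sqrt(-2 + sqrt(-5 + P))
(h(4)*(-14))*(-18) = (sqrt(-2 + sqrt(-5 + 4))*(-14))*(-18) = (sqrt(-2 + sqrt(-1))*(-14))*(-18) = (sqrt(-2 + I)*(-14))*(-18) = -14*sqrt(-2 + I)*(-18) = 252*sqrt(-2 + I)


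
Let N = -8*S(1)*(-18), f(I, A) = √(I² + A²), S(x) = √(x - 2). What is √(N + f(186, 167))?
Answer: √(√62485 + 144*I) ≈ 16.408 + 4.3881*I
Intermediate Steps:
S(x) = √(-2 + x)
f(I, A) = √(A² + I²)
N = 144*I (N = -8*√(-2 + 1)*(-18) = -8*I*(-18) = 144*I ≈ 144.0*I)
√(N + f(186, 167)) = √(144*I + √(167² + 186²)) = √(144*I + √(27889 + 34596)) = √(144*I + √62485) = √(√62485 + 144*I)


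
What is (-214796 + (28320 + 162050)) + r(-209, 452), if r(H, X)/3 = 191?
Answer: -23853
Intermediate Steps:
r(H, X) = 573 (r(H, X) = 3*191 = 573)
(-214796 + (28320 + 162050)) + r(-209, 452) = (-214796 + (28320 + 162050)) + 573 = (-214796 + 190370) + 573 = -24426 + 573 = -23853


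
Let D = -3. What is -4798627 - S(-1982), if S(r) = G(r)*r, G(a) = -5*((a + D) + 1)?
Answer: 14862813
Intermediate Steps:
G(a) = 10 - 5*a (G(a) = -5*((a - 3) + 1) = -5*((-3 + a) + 1) = -5*(-2 + a) = 10 - 5*a)
S(r) = r*(10 - 5*r) (S(r) = (10 - 5*r)*r = r*(10 - 5*r))
-4798627 - S(-1982) = -4798627 - 5*(-1982)*(2 - 1*(-1982)) = -4798627 - 5*(-1982)*(2 + 1982) = -4798627 - 5*(-1982)*1984 = -4798627 - 1*(-19661440) = -4798627 + 19661440 = 14862813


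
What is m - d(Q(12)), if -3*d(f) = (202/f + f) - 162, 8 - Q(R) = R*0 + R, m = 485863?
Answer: 2914745/6 ≈ 4.8579e+5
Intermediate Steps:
Q(R) = 8 - R (Q(R) = 8 - (R*0 + R) = 8 - (0 + R) = 8 - R)
d(f) = 54 - 202/(3*f) - f/3 (d(f) = -((202/f + f) - 162)/3 = -((f + 202/f) - 162)/3 = -(-162 + f + 202/f)/3 = 54 - 202/(3*f) - f/3)
m - d(Q(12)) = 485863 - (54 - 202/(3*(8 - 1*12)) - (8 - 1*12)/3) = 485863 - (54 - 202/(3*(8 - 12)) - (8 - 12)/3) = 485863 - (54 - 202/3/(-4) - ⅓*(-4)) = 485863 - (54 - 202/3*(-¼) + 4/3) = 485863 - (54 + 101/6 + 4/3) = 485863 - 1*433/6 = 485863 - 433/6 = 2914745/6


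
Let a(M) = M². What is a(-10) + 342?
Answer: 442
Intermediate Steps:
a(-10) + 342 = (-10)² + 342 = 100 + 342 = 442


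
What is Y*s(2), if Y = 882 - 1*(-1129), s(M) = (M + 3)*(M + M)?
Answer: 40220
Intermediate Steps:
s(M) = 2*M*(3 + M) (s(M) = (3 + M)*(2*M) = 2*M*(3 + M))
Y = 2011 (Y = 882 + 1129 = 2011)
Y*s(2) = 2011*(2*2*(3 + 2)) = 2011*(2*2*5) = 2011*20 = 40220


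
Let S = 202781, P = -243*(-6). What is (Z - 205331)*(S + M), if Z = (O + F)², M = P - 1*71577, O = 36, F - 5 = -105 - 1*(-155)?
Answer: -26141047100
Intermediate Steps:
P = 1458
F = 55 (F = 5 + (-105 - 1*(-155)) = 5 + (-105 + 155) = 5 + 50 = 55)
M = -70119 (M = 1458 - 1*71577 = 1458 - 71577 = -70119)
Z = 8281 (Z = (36 + 55)² = 91² = 8281)
(Z - 205331)*(S + M) = (8281 - 205331)*(202781 - 70119) = -197050*132662 = -26141047100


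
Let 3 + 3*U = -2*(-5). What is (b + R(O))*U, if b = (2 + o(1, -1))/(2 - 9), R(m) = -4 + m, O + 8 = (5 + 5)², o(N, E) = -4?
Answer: 206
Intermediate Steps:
O = 92 (O = -8 + (5 + 5)² = -8 + 10² = -8 + 100 = 92)
U = 7/3 (U = -1 + (-2*(-5))/3 = -1 + (⅓)*10 = -1 + 10/3 = 7/3 ≈ 2.3333)
b = 2/7 (b = (2 - 4)/(2 - 9) = -2/(-7) = -2*(-⅐) = 2/7 ≈ 0.28571)
(b + R(O))*U = (2/7 + (-4 + 92))*(7/3) = (2/7 + 88)*(7/3) = (618/7)*(7/3) = 206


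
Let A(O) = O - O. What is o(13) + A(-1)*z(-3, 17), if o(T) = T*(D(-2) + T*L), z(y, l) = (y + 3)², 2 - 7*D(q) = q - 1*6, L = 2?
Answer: 2496/7 ≈ 356.57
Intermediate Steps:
D(q) = 8/7 - q/7 (D(q) = 2/7 - (q - 1*6)/7 = 2/7 - (q - 6)/7 = 2/7 - (-6 + q)/7 = 2/7 + (6/7 - q/7) = 8/7 - q/7)
A(O) = 0
z(y, l) = (3 + y)²
o(T) = T*(10/7 + 2*T) (o(T) = T*((8/7 - ⅐*(-2)) + T*2) = T*((8/7 + 2/7) + 2*T) = T*(10/7 + 2*T))
o(13) + A(-1)*z(-3, 17) = (2/7)*13*(5 + 7*13) + 0*(3 - 3)² = (2/7)*13*(5 + 91) + 0*0² = (2/7)*13*96 + 0*0 = 2496/7 + 0 = 2496/7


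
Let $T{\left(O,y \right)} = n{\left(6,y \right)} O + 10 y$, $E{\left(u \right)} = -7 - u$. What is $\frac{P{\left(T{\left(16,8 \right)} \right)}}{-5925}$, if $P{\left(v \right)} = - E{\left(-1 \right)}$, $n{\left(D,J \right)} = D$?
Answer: $- \frac{2}{1975} \approx -0.0010127$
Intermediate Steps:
$T{\left(O,y \right)} = 6 O + 10 y$
$P{\left(v \right)} = 6$ ($P{\left(v \right)} = - (-7 - -1) = - (-7 + 1) = \left(-1\right) \left(-6\right) = 6$)
$\frac{P{\left(T{\left(16,8 \right)} \right)}}{-5925} = \frac{6}{-5925} = 6 \left(- \frac{1}{5925}\right) = - \frac{2}{1975}$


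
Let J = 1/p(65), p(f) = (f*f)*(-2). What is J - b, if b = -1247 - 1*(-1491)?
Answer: -2061801/8450 ≈ -244.00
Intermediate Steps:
p(f) = -2*f² (p(f) = f²*(-2) = -2*f²)
b = 244 (b = -1247 + 1491 = 244)
J = -1/8450 (J = 1/(-2*65²) = 1/(-2*4225) = 1/(-8450) = -1/8450 ≈ -0.00011834)
J - b = -1/8450 - 1*244 = -1/8450 - 244 = -2061801/8450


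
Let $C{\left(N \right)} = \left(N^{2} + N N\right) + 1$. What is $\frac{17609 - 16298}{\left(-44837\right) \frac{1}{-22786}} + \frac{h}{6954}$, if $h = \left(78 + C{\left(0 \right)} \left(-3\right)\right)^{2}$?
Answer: $\frac{69328399203}{103932166} \approx 667.05$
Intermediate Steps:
$C{\left(N \right)} = 1 + 2 N^{2}$ ($C{\left(N \right)} = \left(N^{2} + N^{2}\right) + 1 = 2 N^{2} + 1 = 1 + 2 N^{2}$)
$h = 5625$ ($h = \left(78 + \left(1 + 2 \cdot 0^{2}\right) \left(-3\right)\right)^{2} = \left(78 + \left(1 + 2 \cdot 0\right) \left(-3\right)\right)^{2} = \left(78 + \left(1 + 0\right) \left(-3\right)\right)^{2} = \left(78 + 1 \left(-3\right)\right)^{2} = \left(78 - 3\right)^{2} = 75^{2} = 5625$)
$\frac{17609 - 16298}{\left(-44837\right) \frac{1}{-22786}} + \frac{h}{6954} = \frac{17609 - 16298}{\left(-44837\right) \frac{1}{-22786}} + \frac{5625}{6954} = \frac{17609 - 16298}{\left(-44837\right) \left(- \frac{1}{22786}\right)} + 5625 \cdot \frac{1}{6954} = \frac{1311}{\frac{44837}{22786}} + \frac{1875}{2318} = 1311 \cdot \frac{22786}{44837} + \frac{1875}{2318} = \frac{29872446}{44837} + \frac{1875}{2318} = \frac{69328399203}{103932166}$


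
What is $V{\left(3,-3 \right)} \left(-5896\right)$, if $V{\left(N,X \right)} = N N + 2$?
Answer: $-64856$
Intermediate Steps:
$V{\left(N,X \right)} = 2 + N^{2}$ ($V{\left(N,X \right)} = N^{2} + 2 = 2 + N^{2}$)
$V{\left(3,-3 \right)} \left(-5896\right) = \left(2 + 3^{2}\right) \left(-5896\right) = \left(2 + 9\right) \left(-5896\right) = 11 \left(-5896\right) = -64856$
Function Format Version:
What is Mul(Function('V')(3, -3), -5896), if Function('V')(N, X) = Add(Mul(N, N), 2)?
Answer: -64856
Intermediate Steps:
Function('V')(N, X) = Add(2, Pow(N, 2)) (Function('V')(N, X) = Add(Pow(N, 2), 2) = Add(2, Pow(N, 2)))
Mul(Function('V')(3, -3), -5896) = Mul(Add(2, Pow(3, 2)), -5896) = Mul(Add(2, 9), -5896) = Mul(11, -5896) = -64856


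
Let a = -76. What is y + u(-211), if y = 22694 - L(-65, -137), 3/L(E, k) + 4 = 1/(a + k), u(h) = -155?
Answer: 19226406/853 ≈ 22540.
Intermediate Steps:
L(E, k) = 3/(-4 + 1/(-76 + k))
y = 19358621/853 (y = 22694 - 3*(76 - 1*(-137))/(-305 + 4*(-137)) = 22694 - 3*(76 + 137)/(-305 - 548) = 22694 - 3*213/(-853) = 22694 - 3*(-1)*213/853 = 22694 - 1*(-639/853) = 22694 + 639/853 = 19358621/853 ≈ 22695.)
y + u(-211) = 19358621/853 - 155 = 19226406/853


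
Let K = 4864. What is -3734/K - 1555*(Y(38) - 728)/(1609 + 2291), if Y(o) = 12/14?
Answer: 191981893/663936 ≈ 289.16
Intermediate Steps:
Y(o) = 6/7 (Y(o) = 12*(1/14) = 6/7)
-3734/K - 1555*(Y(38) - 728)/(1609 + 2291) = -3734/4864 - 1555*(6/7 - 728)/(1609 + 2291) = -3734*1/4864 - 1555/(3900/(-5090/7)) = -1867/2432 - 1555/(3900*(-7/5090)) = -1867/2432 - 1555/(-2730/509) = -1867/2432 - 1555*(-509/2730) = -1867/2432 + 158299/546 = 191981893/663936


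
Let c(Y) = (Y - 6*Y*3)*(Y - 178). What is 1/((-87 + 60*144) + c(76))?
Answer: 1/140337 ≈ 7.1257e-6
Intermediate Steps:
c(Y) = -17*Y*(-178 + Y) (c(Y) = (Y - 18*Y)*(-178 + Y) = (-17*Y)*(-178 + Y) = -17*Y*(-178 + Y))
1/((-87 + 60*144) + c(76)) = 1/((-87 + 60*144) + 17*76*(178 - 1*76)) = 1/((-87 + 8640) + 17*76*(178 - 76)) = 1/(8553 + 17*76*102) = 1/(8553 + 131784) = 1/140337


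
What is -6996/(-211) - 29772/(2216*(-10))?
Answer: 40328313/1168940 ≈ 34.500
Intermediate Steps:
-6996/(-211) - 29772/(2216*(-10)) = -6996*(-1/211) - 29772/(-22160) = 6996/211 - 29772*(-1/22160) = 6996/211 + 7443/5540 = 40328313/1168940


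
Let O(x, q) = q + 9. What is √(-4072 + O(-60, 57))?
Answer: I*√4006 ≈ 63.293*I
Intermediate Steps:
O(x, q) = 9 + q
√(-4072 + O(-60, 57)) = √(-4072 + (9 + 57)) = √(-4072 + 66) = √(-4006) = I*√4006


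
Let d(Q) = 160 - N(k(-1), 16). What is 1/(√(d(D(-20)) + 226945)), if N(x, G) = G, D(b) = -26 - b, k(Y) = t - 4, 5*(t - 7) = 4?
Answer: √227089/227089 ≈ 0.0020985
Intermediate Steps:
t = 39/5 (t = 7 + (⅕)*4 = 7 + ⅘ = 39/5 ≈ 7.8000)
k(Y) = 19/5 (k(Y) = 39/5 - 4 = 19/5)
d(Q) = 144 (d(Q) = 160 - 1*16 = 160 - 16 = 144)
1/(√(d(D(-20)) + 226945)) = 1/(√(144 + 226945)) = 1/(√227089) = √227089/227089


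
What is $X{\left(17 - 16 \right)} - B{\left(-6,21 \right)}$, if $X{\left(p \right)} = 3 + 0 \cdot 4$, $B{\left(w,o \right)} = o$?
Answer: $-18$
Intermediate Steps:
$X{\left(p \right)} = 3$ ($X{\left(p \right)} = 3 + 0 = 3$)
$X{\left(17 - 16 \right)} - B{\left(-6,21 \right)} = 3 - 21 = -18$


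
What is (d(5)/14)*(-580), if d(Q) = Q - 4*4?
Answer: 3190/7 ≈ 455.71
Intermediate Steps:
d(Q) = -16 + Q (d(Q) = Q - 1*16 = Q - 16 = -16 + Q)
(d(5)/14)*(-580) = ((-16 + 5)/14)*(-580) = -11*1/14*(-580) = -11/14*(-580) = 3190/7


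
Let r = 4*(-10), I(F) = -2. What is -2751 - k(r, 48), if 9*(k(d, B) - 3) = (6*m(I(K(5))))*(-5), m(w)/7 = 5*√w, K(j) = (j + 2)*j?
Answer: -2754 + 350*I*√2/3 ≈ -2754.0 + 164.99*I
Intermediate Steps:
K(j) = j*(2 + j) (K(j) = (2 + j)*j = j*(2 + j))
m(w) = 35*√w (m(w) = 7*(5*√w) = 35*√w)
r = -40
k(d, B) = 3 - 350*I*√2/3 (k(d, B) = 3 + ((6*(35*√(-2)))*(-5))/9 = 3 + ((6*(35*(I*√2)))*(-5))/9 = 3 + ((6*(35*I*√2))*(-5))/9 = 3 + ((210*I*√2)*(-5))/9 = 3 + (-1050*I*√2)/9 = 3 - 350*I*√2/3)
-2751 - k(r, 48) = -2751 - (3 - 350*I*√2/3) = -2751 + (-3 + 350*I*√2/3) = -2754 + 350*I*√2/3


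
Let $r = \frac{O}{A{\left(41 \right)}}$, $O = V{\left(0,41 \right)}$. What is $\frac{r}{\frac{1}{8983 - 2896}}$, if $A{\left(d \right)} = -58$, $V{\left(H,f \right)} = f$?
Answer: $- \frac{249567}{58} \approx -4302.9$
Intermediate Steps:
$O = 41$
$r = - \frac{41}{58}$ ($r = \frac{41}{-58} = 41 \left(- \frac{1}{58}\right) = - \frac{41}{58} \approx -0.7069$)
$\frac{r}{\frac{1}{8983 - 2896}} = - \frac{41}{58 \frac{1}{8983 - 2896}} = - \frac{41}{58 \cdot \frac{1}{6087}} = - \frac{41 \frac{1}{\frac{1}{6087}}}{58} = \left(- \frac{41}{58}\right) 6087 = - \frac{249567}{58}$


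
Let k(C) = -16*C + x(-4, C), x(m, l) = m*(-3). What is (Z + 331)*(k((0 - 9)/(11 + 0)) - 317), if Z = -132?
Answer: -638989/11 ≈ -58090.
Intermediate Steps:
x(m, l) = -3*m
k(C) = 12 - 16*C (k(C) = -16*C - 3*(-4) = -16*C + 12 = 12 - 16*C)
(Z + 331)*(k((0 - 9)/(11 + 0)) - 317) = (-132 + 331)*((12 - 16*(0 - 9)/(11 + 0)) - 317) = 199*((12 - (-144)/11) - 317) = 199*((12 - 16*(-9/11)) - 317) = 199*((12 + 144/11) - 317) = 199*(276/11 - 317) = 199*(-3211/11) = -638989/11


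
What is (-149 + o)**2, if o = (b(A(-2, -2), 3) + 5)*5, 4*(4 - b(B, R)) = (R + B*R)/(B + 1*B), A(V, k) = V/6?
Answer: 160801/16 ≈ 10050.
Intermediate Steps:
A(V, k) = V/6 (A(V, k) = V*(1/6) = V/6)
b(B, R) = 4 - (R + B*R)/(8*B) (b(B, R) = 4 - (R + B*R)/(4*(B + 1*B)) = 4 - (R + B*R)/(4*(B + B)) = 4 - (R + B*R)/(4*(2*B)) = 4 - (R + B*R)*1/(2*B)/4 = 4 - (R + B*R)/(8*B))
o = 195/4 (o = ((4 - 1/8*3 - 1/8*3/(1/6)*(-2)) + 5)*5 = ((4 - 3/8 - 1/8*3/(-1/3)) + 5)*5 = ((4 - 3/8 - 1/8*3*(-3)) + 5)*5 = ((4 - 3/8 + 9/8) + 5)*5 = (19/4 + 5)*5 = (39/4)*5 = 195/4 ≈ 48.750)
(-149 + o)**2 = (-149 + 195/4)**2 = (-401/4)**2 = 160801/16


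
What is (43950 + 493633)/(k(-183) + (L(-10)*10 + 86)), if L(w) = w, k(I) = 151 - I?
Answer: 537583/320 ≈ 1679.9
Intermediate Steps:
(43950 + 493633)/(k(-183) + (L(-10)*10 + 86)) = (43950 + 493633)/((151 - 1*(-183)) + (-10*10 + 86)) = 537583/((151 + 183) + (-100 + 86)) = 537583/(334 - 14) = 537583/320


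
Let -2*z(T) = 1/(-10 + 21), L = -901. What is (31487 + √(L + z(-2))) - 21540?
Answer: 9947 + I*√436106/22 ≈ 9947.0 + 30.017*I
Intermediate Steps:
z(T) = -1/22 (z(T) = -1/(2*(-10 + 21)) = -½/11 = -½*1/11 = -1/22)
(31487 + √(L + z(-2))) - 21540 = (31487 + √(-901 - 1/22)) - 21540 = (31487 + √(-19823/22)) - 21540 = (31487 + I*√436106/22) - 21540 = 9947 + I*√436106/22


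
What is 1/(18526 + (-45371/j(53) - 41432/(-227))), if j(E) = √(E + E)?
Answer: 102187319708/1805699625683847 + 2337922259*√106/1805699625683847 ≈ 6.9922e-5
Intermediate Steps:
j(E) = √2*√E (j(E) = √(2*E) = √2*√E)
1/(18526 + (-45371/j(53) - 41432/(-227))) = 1/(18526 + (-45371*√106/106 - 41432/(-227))) = 1/(18526 + (-45371*√106/106 - 41432*(-1/227))) = 1/(18526 + (-45371*√106/106 + 41432/227)) = 1/(18526 + (41432/227 - 45371*√106/106)) = 1/(4246834/227 - 45371*√106/106)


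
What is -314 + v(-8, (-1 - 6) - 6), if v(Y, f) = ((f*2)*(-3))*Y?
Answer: -938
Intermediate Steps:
v(Y, f) = -6*Y*f (v(Y, f) = ((2*f)*(-3))*Y = (-6*f)*Y = -6*Y*f)
-314 + v(-8, (-1 - 6) - 6) = -314 - 6*(-8)*((-1 - 6) - 6) = -314 - 6*(-8)*(-7 - 6) = -314 - 6*(-8)*(-13) = -314 - 624 = -938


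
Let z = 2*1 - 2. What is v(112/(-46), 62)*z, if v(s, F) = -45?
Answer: 0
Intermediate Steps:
z = 0 (z = 2 - 2 = 0)
v(112/(-46), 62)*z = -45*0 = 0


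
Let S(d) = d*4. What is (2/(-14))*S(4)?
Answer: -16/7 ≈ -2.2857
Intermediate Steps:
S(d) = 4*d
(2/(-14))*S(4) = (2/(-14))*(4*4) = (2*(-1/14))*16 = -⅐*16 = -16/7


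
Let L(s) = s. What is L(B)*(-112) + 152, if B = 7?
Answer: -632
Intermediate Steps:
L(B)*(-112) + 152 = 7*(-112) + 152 = -784 + 152 = -632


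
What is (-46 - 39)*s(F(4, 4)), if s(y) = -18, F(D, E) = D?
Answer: 1530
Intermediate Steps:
(-46 - 39)*s(F(4, 4)) = (-46 - 39)*(-18) = -85*(-18) = 1530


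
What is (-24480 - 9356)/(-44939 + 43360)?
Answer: 33836/1579 ≈ 21.429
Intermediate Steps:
(-24480 - 9356)/(-44939 + 43360) = -33836/(-1579) = -33836*(-1/1579) = 33836/1579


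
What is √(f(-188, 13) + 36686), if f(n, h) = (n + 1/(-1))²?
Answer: √72407 ≈ 269.09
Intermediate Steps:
f(n, h) = (-1 + n)² (f(n, h) = (n + 1*(-1))² = (n - 1)² = (-1 + n)²)
√(f(-188, 13) + 36686) = √((-1 - 188)² + 36686) = √((-189)² + 36686) = √(35721 + 36686) = √72407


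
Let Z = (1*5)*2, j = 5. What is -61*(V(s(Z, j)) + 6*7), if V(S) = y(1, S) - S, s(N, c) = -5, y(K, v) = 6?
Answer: -3233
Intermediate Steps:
Z = 10 (Z = 5*2 = 10)
V(S) = 6 - S
-61*(V(s(Z, j)) + 6*7) = -61*((6 - 1*(-5)) + 6*7) = -61*((6 + 5) + 42) = -61*(11 + 42) = -61*53 = -3233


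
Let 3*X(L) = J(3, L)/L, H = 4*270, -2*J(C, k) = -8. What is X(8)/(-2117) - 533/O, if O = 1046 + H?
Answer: -1693073/6751113 ≈ -0.25078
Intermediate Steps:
J(C, k) = 4 (J(C, k) = -½*(-8) = 4)
H = 1080
X(L) = 4/(3*L) (X(L) = (4/L)/3 = 4/(3*L))
O = 2126 (O = 1046 + 1080 = 2126)
X(8)/(-2117) - 533/O = ((4/3)/8)/(-2117) - 533/2126 = ((4/3)*(⅛))*(-1/2117) - 533*1/2126 = (⅙)*(-1/2117) - 533/2126 = -1/12702 - 533/2126 = -1693073/6751113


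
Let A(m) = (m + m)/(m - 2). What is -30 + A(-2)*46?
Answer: 16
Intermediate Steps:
A(m) = 2*m/(-2 + m) (A(m) = (2*m)/(-2 + m) = 2*m/(-2 + m))
-30 + A(-2)*46 = -30 + (2*(-2)/(-2 - 2))*46 = -30 + (2*(-2)/(-4))*46 = -30 + (2*(-2)*(-1/4))*46 = -30 + 1*46 = -30 + 46 = 16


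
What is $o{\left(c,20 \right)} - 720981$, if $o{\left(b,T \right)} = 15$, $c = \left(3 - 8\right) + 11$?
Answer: $-720966$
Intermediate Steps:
$c = 6$ ($c = -5 + 11 = 6$)
$o{\left(c,20 \right)} - 720981 = 15 - 720981 = -720966$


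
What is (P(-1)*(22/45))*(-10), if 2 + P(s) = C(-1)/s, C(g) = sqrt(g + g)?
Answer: 88/9 + 44*I*sqrt(2)/9 ≈ 9.7778 + 6.9139*I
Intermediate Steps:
C(g) = sqrt(2)*sqrt(g) (C(g) = sqrt(2*g) = sqrt(2)*sqrt(g))
P(s) = -2 + I*sqrt(2)/s (P(s) = -2 + (sqrt(2)*sqrt(-1))/s = -2 + (sqrt(2)*I)/s = -2 + (I*sqrt(2))/s = -2 + I*sqrt(2)/s)
(P(-1)*(22/45))*(-10) = ((-2 + I*sqrt(2)/(-1))*(22/45))*(-10) = ((-2 + I*sqrt(2)*(-1))*(22*(1/45)))*(-10) = ((-2 - I*sqrt(2))*(22/45))*(-10) = (-44/45 - 22*I*sqrt(2)/45)*(-10) = 88/9 + 44*I*sqrt(2)/9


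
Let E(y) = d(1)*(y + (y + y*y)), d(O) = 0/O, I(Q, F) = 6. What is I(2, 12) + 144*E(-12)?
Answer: 6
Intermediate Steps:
d(O) = 0
E(y) = 0 (E(y) = 0*(y + (y + y*y)) = 0*(y + (y + y²)) = 0*(y² + 2*y) = 0)
I(2, 12) + 144*E(-12) = 6 + 144*0 = 6 + 0 = 6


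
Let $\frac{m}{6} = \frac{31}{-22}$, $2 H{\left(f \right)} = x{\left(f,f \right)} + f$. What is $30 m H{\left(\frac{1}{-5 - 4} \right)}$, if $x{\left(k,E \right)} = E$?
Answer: $\frac{310}{11} \approx 28.182$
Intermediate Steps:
$H{\left(f \right)} = f$ ($H{\left(f \right)} = \frac{f + f}{2} = \frac{2 f}{2} = f$)
$m = - \frac{93}{11}$ ($m = 6 \frac{31}{-22} = 6 \cdot 31 \left(- \frac{1}{22}\right) = 6 \left(- \frac{31}{22}\right) = - \frac{93}{11} \approx -8.4545$)
$30 m H{\left(\frac{1}{-5 - 4} \right)} = \frac{30 \left(- \frac{93}{11}\right)}{-5 - 4} = - \frac{2790}{11 \left(-9\right)} = \left(- \frac{2790}{11}\right) \left(- \frac{1}{9}\right) = \frac{310}{11}$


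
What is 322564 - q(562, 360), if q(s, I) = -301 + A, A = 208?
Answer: 322657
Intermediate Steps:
q(s, I) = -93 (q(s, I) = -301 + 208 = -93)
322564 - q(562, 360) = 322564 - 1*(-93) = 322564 + 93 = 322657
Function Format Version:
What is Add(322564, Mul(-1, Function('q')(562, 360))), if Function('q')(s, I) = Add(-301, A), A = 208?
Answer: 322657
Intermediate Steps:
Function('q')(s, I) = -93 (Function('q')(s, I) = Add(-301, 208) = -93)
Add(322564, Mul(-1, Function('q')(562, 360))) = Add(322564, Mul(-1, -93)) = Add(322564, 93) = 322657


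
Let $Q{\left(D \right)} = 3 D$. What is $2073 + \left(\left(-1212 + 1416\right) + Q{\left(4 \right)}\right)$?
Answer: $2289$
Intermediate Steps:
$2073 + \left(\left(-1212 + 1416\right) + Q{\left(4 \right)}\right) = 2073 + \left(\left(-1212 + 1416\right) + 3 \cdot 4\right) = 2073 + \left(204 + 12\right) = 2073 + 216 = 2289$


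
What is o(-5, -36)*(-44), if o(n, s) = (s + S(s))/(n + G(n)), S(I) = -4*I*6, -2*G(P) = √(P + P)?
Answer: 6624 - 3312*I*√10/5 ≈ 6624.0 - 2094.7*I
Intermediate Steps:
G(P) = -√2*√P/2 (G(P) = -√(P + P)/2 = -√2*√P/2)
S(I) = -24*I
o(n, s) = -23*s/(n - √2*√n/2) (o(n, s) = (s - 24*s)/(n - √2*√n/2) = (-23*s)/(n - √2*√n/2) = -23*s/(n - √2*√n/2))
o(-5, -36)*(-44) = (46*(-36)/(-2*(-5) + √2*√(-5)))*(-44) = (46*(-36)/(10 + √2*(I*√5)))*(-44) = (46*(-36)/(10 + I*√10))*(-44) = -1656/(10 + I*√10)*(-44) = 72864/(10 + I*√10)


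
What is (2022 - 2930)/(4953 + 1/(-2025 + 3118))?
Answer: -496222/2706815 ≈ -0.18332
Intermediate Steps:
(2022 - 2930)/(4953 + 1/(-2025 + 3118)) = -908/(4953 + 1/1093) = -908/5413630/1093 = -908*1093/5413630 = -496222/2706815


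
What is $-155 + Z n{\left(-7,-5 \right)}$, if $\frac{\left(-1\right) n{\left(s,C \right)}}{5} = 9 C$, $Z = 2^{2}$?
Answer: $745$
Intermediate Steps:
$Z = 4$
$n{\left(s,C \right)} = - 45 C$ ($n{\left(s,C \right)} = - 5 \cdot 9 C = - 45 C$)
$-155 + Z n{\left(-7,-5 \right)} = -155 + 4 \left(\left(-45\right) \left(-5\right)\right) = -155 + 4 \cdot 225 = -155 + 900 = 745$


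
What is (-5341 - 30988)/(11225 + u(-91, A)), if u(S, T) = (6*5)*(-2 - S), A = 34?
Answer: -36329/13895 ≈ -2.6145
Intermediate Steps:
u(S, T) = -60 - 30*S (u(S, T) = 30*(-2 - S) = -60 - 30*S)
(-5341 - 30988)/(11225 + u(-91, A)) = (-5341 - 30988)/(11225 + (-60 - 30*(-91))) = -36329/(11225 + (-60 + 2730)) = -36329/(11225 + 2670) = -36329/13895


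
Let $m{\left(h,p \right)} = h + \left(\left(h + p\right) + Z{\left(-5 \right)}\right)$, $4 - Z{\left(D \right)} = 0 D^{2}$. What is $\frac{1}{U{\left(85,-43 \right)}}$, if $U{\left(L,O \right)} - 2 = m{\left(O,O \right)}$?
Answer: $- \frac{1}{123} \approx -0.0081301$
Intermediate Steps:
$Z{\left(D \right)} = 4$ ($Z{\left(D \right)} = 4 - 0 D^{2} = 4 - 0 = 4 + 0 = 4$)
$m{\left(h,p \right)} = 4 + p + 2 h$ ($m{\left(h,p \right)} = h + \left(\left(h + p\right) + 4\right) = h + \left(4 + h + p\right) = 4 + p + 2 h$)
$U{\left(L,O \right)} = 6 + 3 O$ ($U{\left(L,O \right)} = 2 + \left(4 + O + 2 O\right) = 2 + \left(4 + 3 O\right) = 6 + 3 O$)
$\frac{1}{U{\left(85,-43 \right)}} = \frac{1}{6 + 3 \left(-43\right)} = \frac{1}{6 - 129} = \frac{1}{-123} = - \frac{1}{123}$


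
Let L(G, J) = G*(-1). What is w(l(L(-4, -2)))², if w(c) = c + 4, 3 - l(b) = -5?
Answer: 144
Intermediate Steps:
L(G, J) = -G
l(b) = 8 (l(b) = 3 - 1*(-5) = 3 + 5 = 8)
w(c) = 4 + c
w(l(L(-4, -2)))² = (4 + 8)² = 12² = 144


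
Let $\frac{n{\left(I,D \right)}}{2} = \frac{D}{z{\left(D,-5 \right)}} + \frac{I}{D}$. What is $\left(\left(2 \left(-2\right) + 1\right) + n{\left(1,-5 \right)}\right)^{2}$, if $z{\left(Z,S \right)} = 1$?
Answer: $\frac{4489}{25} \approx 179.56$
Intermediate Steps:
$n{\left(I,D \right)} = 2 D + \frac{2 I}{D}$ ($n{\left(I,D \right)} = 2 \left(\frac{D}{1} + \frac{I}{D}\right) = 2 \left(D 1 + \frac{I}{D}\right) = 2 \left(D + \frac{I}{D}\right) = 2 D + \frac{2 I}{D}$)
$\left(\left(2 \left(-2\right) + 1\right) + n{\left(1,-5 \right)}\right)^{2} = \left(\left(2 \left(-2\right) + 1\right) + \left(2 \left(-5\right) + 2 \cdot 1 \frac{1}{-5}\right)\right)^{2} = \left(\left(-4 + 1\right) - \left(10 - - \frac{2}{5}\right)\right)^{2} = \left(-3 - \frac{52}{5}\right)^{2} = \left(- \frac{67}{5}\right)^{2} = \frac{4489}{25}$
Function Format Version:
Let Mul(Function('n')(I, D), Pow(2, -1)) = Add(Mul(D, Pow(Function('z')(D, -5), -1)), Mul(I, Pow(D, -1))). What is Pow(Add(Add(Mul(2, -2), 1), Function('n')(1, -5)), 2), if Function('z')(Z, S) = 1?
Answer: Rational(4489, 25) ≈ 179.56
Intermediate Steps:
Function('n')(I, D) = Add(Mul(2, D), Mul(2, I, Pow(D, -1))) (Function('n')(I, D) = Mul(2, Add(Mul(D, Pow(1, -1)), Mul(I, Pow(D, -1)))) = Mul(2, Add(Mul(D, 1), Mul(I, Pow(D, -1)))) = Mul(2, Add(D, Mul(I, Pow(D, -1)))) = Add(Mul(2, D), Mul(2, I, Pow(D, -1))))
Pow(Add(Add(Mul(2, -2), 1), Function('n')(1, -5)), 2) = Pow(Add(Add(Mul(2, -2), 1), Add(Mul(2, -5), Mul(2, 1, Pow(-5, -1)))), 2) = Pow(Add(Add(-4, 1), Add(-10, Mul(2, 1, Rational(-1, 5)))), 2) = Pow(Add(-3, Add(-10, Rational(-2, 5))), 2) = Pow(Add(-3, Rational(-52, 5)), 2) = Pow(Rational(-67, 5), 2) = Rational(4489, 25)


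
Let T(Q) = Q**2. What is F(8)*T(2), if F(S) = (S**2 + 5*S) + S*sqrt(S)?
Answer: 416 + 64*sqrt(2) ≈ 506.51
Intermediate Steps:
F(S) = S**2 + S**(3/2) + 5*S (F(S) = (S**2 + 5*S) + S**(3/2) = S**2 + S**(3/2) + 5*S)
F(8)*T(2) = (8**2 + 8**(3/2) + 5*8)*2**2 = (64 + 16*sqrt(2) + 40)*4 = (104 + 16*sqrt(2))*4 = 416 + 64*sqrt(2)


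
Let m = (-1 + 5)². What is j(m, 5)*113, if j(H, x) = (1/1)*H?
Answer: 1808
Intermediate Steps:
m = 16 (m = 4² = 16)
j(H, x) = H (j(H, x) = (1*1)*H = 1*H = H)
j(m, 5)*113 = 16*113 = 1808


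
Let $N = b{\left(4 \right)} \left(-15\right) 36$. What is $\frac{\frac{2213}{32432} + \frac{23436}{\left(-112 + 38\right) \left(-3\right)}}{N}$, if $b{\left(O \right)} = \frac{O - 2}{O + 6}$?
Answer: $- \frac{126761273}{129598272} \approx -0.97811$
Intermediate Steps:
$b{\left(O \right)} = \frac{-2 + O}{6 + O}$
$N = -108$ ($N = \frac{-2 + 4}{6 + 4} \left(-15\right) 36 = \frac{1}{10} \cdot 2 \left(-15\right) 36 = \frac{1}{5} \left(-15\right) 36 = \left(-3\right) 36 = -108$)
$\frac{\frac{2213}{32432} + \frac{23436}{\left(-112 + 38\right) \left(-3\right)}}{N} = \frac{\frac{2213}{32432} + \frac{23436}{\left(-112 + 38\right) \left(-3\right)}}{-108} = \left(2213 \cdot \frac{1}{32432} + \frac{23436}{\left(-74\right) \left(-3\right)}\right) \left(- \frac{1}{108}\right) = \left(\frac{2213}{32432} + \frac{23436}{222}\right) \left(- \frac{1}{108}\right) = \left(\frac{2213}{32432} + 23436 \cdot \frac{1}{222}\right) \left(- \frac{1}{108}\right) = \left(\frac{2213}{32432} + \frac{3906}{37}\right) \left(- \frac{1}{108}\right) = \frac{126761273}{1199984} \left(- \frac{1}{108}\right) = - \frac{126761273}{129598272}$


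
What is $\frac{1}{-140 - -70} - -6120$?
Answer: $\frac{428399}{70} \approx 6120.0$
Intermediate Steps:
$\frac{1}{-140 - -70} - -6120 = \frac{1}{-140 + 70} + 6120 = \frac{1}{-70} + 6120 = - \frac{1}{70} + 6120 = \frac{428399}{70}$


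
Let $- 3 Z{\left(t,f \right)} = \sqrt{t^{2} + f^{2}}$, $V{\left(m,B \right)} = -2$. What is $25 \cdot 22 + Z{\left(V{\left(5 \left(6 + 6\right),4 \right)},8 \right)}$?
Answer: $550 - \frac{2 \sqrt{17}}{3} \approx 547.25$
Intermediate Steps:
$Z{\left(t,f \right)} = - \frac{\sqrt{f^{2} + t^{2}}}{3}$ ($Z{\left(t,f \right)} = - \frac{\sqrt{t^{2} + f^{2}}}{3} = - \frac{\sqrt{f^{2} + t^{2}}}{3}$)
$25 \cdot 22 + Z{\left(V{\left(5 \left(6 + 6\right),4 \right)},8 \right)} = 25 \cdot 22 - \frac{\sqrt{8^{2} + \left(-2\right)^{2}}}{3} = 550 - \frac{\sqrt{64 + 4}}{3} = 550 - \frac{\sqrt{68}}{3} = 550 - \frac{2 \sqrt{17}}{3}$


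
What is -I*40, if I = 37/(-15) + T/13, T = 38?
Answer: -712/39 ≈ -18.256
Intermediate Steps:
I = 89/195 (I = 37/(-15) + 38/13 = 37*(-1/15) + 38*(1/13) = -37/15 + 38/13 = 89/195 ≈ 0.45641)
-I*40 = -89*40/195 = -1*712/39 = -712/39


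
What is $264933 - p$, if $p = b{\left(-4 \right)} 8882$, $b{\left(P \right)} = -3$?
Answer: $291579$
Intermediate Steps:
$p = -26646$ ($p = \left(-3\right) 8882 = -26646$)
$264933 - p = 264933 - -26646 = 264933 + 26646 = 291579$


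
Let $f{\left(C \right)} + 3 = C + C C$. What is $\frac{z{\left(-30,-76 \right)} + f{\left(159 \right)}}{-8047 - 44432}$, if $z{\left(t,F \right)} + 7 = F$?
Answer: $- \frac{3622}{7497} \approx -0.48313$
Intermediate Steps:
$z{\left(t,F \right)} = -7 + F$
$f{\left(C \right)} = -3 + C + C^{2}$ ($f{\left(C \right)} = -3 + \left(C + C C\right) = -3 + \left(C + C^{2}\right) = -3 + C + C^{2}$)
$\frac{z{\left(-30,-76 \right)} + f{\left(159 \right)}}{-8047 - 44432} = \frac{\left(-7 - 76\right) + \left(-3 + 159 + 159^{2}\right)}{-8047 - 44432} = \frac{-83 + \left(-3 + 159 + 25281\right)}{-52479} = \left(-83 + 25437\right) \left(- \frac{1}{52479}\right) = 25354 \left(- \frac{1}{52479}\right) = - \frac{3622}{7497}$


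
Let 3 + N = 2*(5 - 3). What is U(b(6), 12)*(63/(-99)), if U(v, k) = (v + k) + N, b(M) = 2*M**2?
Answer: -595/11 ≈ -54.091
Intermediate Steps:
N = 1 (N = -3 + 2*(5 - 3) = -3 + 2*2 = -3 + 4 = 1)
U(v, k) = 1 + k + v (U(v, k) = (v + k) + 1 = (k + v) + 1 = 1 + k + v)
U(b(6), 12)*(63/(-99)) = (1 + 12 + 2*6**2)*(63/(-99)) = (1 + 12 + 2*36)*(63*(-1/99)) = (1 + 12 + 72)*(-7/11) = 85*(-7/11) = -595/11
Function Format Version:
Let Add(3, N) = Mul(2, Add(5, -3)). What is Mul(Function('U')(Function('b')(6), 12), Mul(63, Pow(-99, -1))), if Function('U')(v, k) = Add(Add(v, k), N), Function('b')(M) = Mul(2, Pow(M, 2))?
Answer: Rational(-595, 11) ≈ -54.091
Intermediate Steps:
N = 1 (N = Add(-3, Mul(2, Add(5, -3))) = Add(-3, Mul(2, 2)) = Add(-3, 4) = 1)
Function('U')(v, k) = Add(1, k, v) (Function('U')(v, k) = Add(Add(v, k), 1) = Add(Add(k, v), 1) = Add(1, k, v))
Mul(Function('U')(Function('b')(6), 12), Mul(63, Pow(-99, -1))) = Mul(Add(1, 12, Mul(2, Pow(6, 2))), Mul(63, Pow(-99, -1))) = Mul(Add(1, 12, Mul(2, 36)), Mul(63, Rational(-1, 99))) = Mul(Add(1, 12, 72), Rational(-7, 11)) = Mul(85, Rational(-7, 11)) = Rational(-595, 11)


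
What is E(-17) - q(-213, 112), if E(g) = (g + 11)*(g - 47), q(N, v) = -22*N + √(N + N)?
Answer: -4302 - I*√426 ≈ -4302.0 - 20.64*I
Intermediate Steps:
q(N, v) = -22*N + √2*√N (q(N, v) = -22*N + √(2*N) = -22*N + √2*√N)
E(g) = (-47 + g)*(11 + g) (E(g) = (11 + g)*(-47 + g) = (-47 + g)*(11 + g))
E(-17) - q(-213, 112) = (-517 + (-17)² - 36*(-17)) - (-22*(-213) + √2*√(-213)) = (-517 + 289 + 612) - (4686 + √2*(I*√213)) = 384 - (4686 + I*√426) = 384 + (-4686 - I*√426) = -4302 - I*√426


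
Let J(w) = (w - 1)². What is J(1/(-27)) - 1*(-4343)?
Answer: 3166831/729 ≈ 4344.1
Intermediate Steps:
J(w) = (-1 + w)²
J(1/(-27)) - 1*(-4343) = (-1 + 1/(-27))² - 1*(-4343) = (-1 - 1/27)² + 4343 = (-28/27)² + 4343 = 784/729 + 4343 = 3166831/729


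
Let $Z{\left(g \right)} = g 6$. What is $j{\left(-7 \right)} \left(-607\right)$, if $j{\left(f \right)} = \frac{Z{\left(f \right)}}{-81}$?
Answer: $- \frac{8498}{27} \approx -314.74$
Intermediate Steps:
$Z{\left(g \right)} = 6 g$
$j{\left(f \right)} = - \frac{2 f}{27}$ ($j{\left(f \right)} = \frac{6 f}{-81} = 6 f \left(- \frac{1}{81}\right) = - \frac{2 f}{27}$)
$j{\left(-7 \right)} \left(-607\right) = \left(- \frac{2}{27}\right) \left(-7\right) \left(-607\right) = \frac{14}{27} \left(-607\right) = - \frac{8498}{27}$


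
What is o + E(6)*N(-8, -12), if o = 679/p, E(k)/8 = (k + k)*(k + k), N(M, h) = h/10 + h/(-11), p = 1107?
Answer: -7614239/60885 ≈ -125.06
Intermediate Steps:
N(M, h) = h/110 (N(M, h) = h*(⅒) + h*(-1/11) = h/10 - h/11 = h/110)
E(k) = 32*k² (E(k) = 8*((k + k)*(k + k)) = 8*((2*k)*(2*k)) = 8*(4*k²) = 32*k²)
o = 679/1107 ≈ 0.61337
o + E(6)*N(-8, -12) = 679/1107 + (32*6²)*((1/110)*(-12)) = 679/1107 + (32*36)*(-6/55) = 679/1107 + 1152*(-6/55) = 679/1107 - 6912/55 = -7614239/60885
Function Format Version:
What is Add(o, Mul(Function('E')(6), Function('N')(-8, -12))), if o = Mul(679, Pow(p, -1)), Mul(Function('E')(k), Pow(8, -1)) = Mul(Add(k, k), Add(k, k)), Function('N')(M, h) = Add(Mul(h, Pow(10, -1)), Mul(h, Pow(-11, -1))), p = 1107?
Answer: Rational(-7614239, 60885) ≈ -125.06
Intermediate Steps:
Function('N')(M, h) = Mul(Rational(1, 110), h) (Function('N')(M, h) = Add(Mul(h, Rational(1, 10)), Mul(h, Rational(-1, 11))) = Add(Mul(Rational(1, 10), h), Mul(Rational(-1, 11), h)) = Mul(Rational(1, 110), h))
Function('E')(k) = Mul(32, Pow(k, 2)) (Function('E')(k) = Mul(8, Mul(Add(k, k), Add(k, k))) = Mul(8, Mul(Mul(2, k), Mul(2, k))) = Mul(8, Mul(4, Pow(k, 2))) = Mul(32, Pow(k, 2)))
o = Rational(679, 1107) (o = Mul(679, Pow(1107, -1)) = Mul(679, Rational(1, 1107)) = Rational(679, 1107) ≈ 0.61337)
Add(o, Mul(Function('E')(6), Function('N')(-8, -12))) = Add(Rational(679, 1107), Mul(Mul(32, Pow(6, 2)), Mul(Rational(1, 110), -12))) = Add(Rational(679, 1107), Mul(Mul(32, 36), Rational(-6, 55))) = Add(Rational(679, 1107), Mul(1152, Rational(-6, 55))) = Add(Rational(679, 1107), Rational(-6912, 55)) = Rational(-7614239, 60885)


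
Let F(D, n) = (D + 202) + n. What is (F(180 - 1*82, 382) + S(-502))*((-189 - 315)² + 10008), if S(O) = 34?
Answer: 189041184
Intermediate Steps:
F(D, n) = 202 + D + n (F(D, n) = (202 + D) + n = 202 + D + n)
(F(180 - 1*82, 382) + S(-502))*((-189 - 315)² + 10008) = ((202 + (180 - 1*82) + 382) + 34)*((-189 - 315)² + 10008) = ((202 + (180 - 82) + 382) + 34)*((-504)² + 10008) = ((202 + 98 + 382) + 34)*(254016 + 10008) = (682 + 34)*264024 = 716*264024 = 189041184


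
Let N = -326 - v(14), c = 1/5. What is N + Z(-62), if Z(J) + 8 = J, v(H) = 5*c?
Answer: -397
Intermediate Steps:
c = 1/5 ≈ 0.20000
v(H) = 1 (v(H) = 5*(1/5) = 1)
Z(J) = -8 + J
N = -327 (N = -326 - 1*1 = -326 - 1 = -327)
N + Z(-62) = -327 + (-8 - 62) = -327 - 70 = -397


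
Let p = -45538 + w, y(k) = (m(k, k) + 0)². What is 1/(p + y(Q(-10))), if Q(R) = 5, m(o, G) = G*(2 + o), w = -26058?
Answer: -1/70371 ≈ -1.4210e-5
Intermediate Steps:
y(k) = k²*(2 + k)² (y(k) = (k*(2 + k) + 0)² = (k*(2 + k))² = k²*(2 + k)²)
p = -71596 (p = -45538 - 26058 = -71596)
1/(p + y(Q(-10))) = 1/(-71596 + 5²*(2 + 5)²) = 1/(-71596 + 25*7²) = 1/(-71596 + 25*49) = 1/(-71596 + 1225) = 1/(-70371) = -1/70371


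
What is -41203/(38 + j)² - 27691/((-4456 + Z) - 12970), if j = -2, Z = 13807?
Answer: -113226121/4690224 ≈ -24.141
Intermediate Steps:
-41203/(38 + j)² - 27691/((-4456 + Z) - 12970) = -41203/(38 - 2)² - 27691/((-4456 + 13807) - 12970) = -41203/(36²) - 27691/(9351 - 12970) = -41203/1296 - 27691/(-3619) = -41203*1/1296 - 27691*(-1/3619) = -41203/1296 + 27691/3619 = -113226121/4690224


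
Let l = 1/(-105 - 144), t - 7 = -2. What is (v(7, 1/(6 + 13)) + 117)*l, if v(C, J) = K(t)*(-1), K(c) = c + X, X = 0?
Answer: -112/249 ≈ -0.44980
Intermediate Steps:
t = 5 (t = 7 - 2 = 5)
l = -1/249 (l = 1/(-249) = -1/249 ≈ -0.0040161)
K(c) = c (K(c) = c + 0 = c)
v(C, J) = -5 (v(C, J) = 5*(-1) = -5)
(v(7, 1/(6 + 13)) + 117)*l = (-5 + 117)*(-1/249) = 112*(-1/249) = -112/249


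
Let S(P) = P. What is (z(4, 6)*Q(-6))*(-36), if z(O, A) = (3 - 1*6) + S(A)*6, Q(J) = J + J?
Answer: 14256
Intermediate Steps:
Q(J) = 2*J
z(O, A) = -3 + 6*A (z(O, A) = (3 - 1*6) + A*6 = (3 - 6) + 6*A = -3 + 6*A)
(z(4, 6)*Q(-6))*(-36) = ((-3 + 6*6)*(2*(-6)))*(-36) = ((-3 + 36)*(-12))*(-36) = (33*(-12))*(-36) = -396*(-36) = 14256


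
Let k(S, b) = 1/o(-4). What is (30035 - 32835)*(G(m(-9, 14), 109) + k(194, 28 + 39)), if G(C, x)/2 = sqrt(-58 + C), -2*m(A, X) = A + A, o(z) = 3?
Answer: -2800/3 - 39200*I ≈ -933.33 - 39200.0*I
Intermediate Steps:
k(S, b) = 1/3
m(A, X) = -A (m(A, X) = -(A + A)/2 = -A)
G(C, x) = 2*sqrt(-58 + C)
(30035 - 32835)*(G(m(-9, 14), 109) + k(194, 28 + 39)) = (30035 - 32835)*(2*sqrt(-58 - 1*(-9)) + 1/3) = -2800*(2*sqrt(-58 + 9) + 1/3) = -2800*(2*sqrt(-49) + 1/3) = -2800*(2*(7*I) + 1/3) = -2800*(14*I + 1/3) = -2800*(1/3 + 14*I) = -2800/3 - 39200*I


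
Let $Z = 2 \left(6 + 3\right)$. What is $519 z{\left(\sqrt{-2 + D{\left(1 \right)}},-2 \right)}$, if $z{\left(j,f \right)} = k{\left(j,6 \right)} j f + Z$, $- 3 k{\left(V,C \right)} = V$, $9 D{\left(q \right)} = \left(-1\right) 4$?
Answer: $\frac{76466}{9} \approx 8496.2$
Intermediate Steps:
$D{\left(q \right)} = - \frac{4}{9}$ ($D{\left(q \right)} = \frac{\left(-1\right) 4}{9} = \frac{1}{9} \left(-4\right) = - \frac{4}{9}$)
$k{\left(V,C \right)} = - \frac{V}{3}$
$Z = 18$ ($Z = 2 \cdot 9 = 18$)
$z{\left(j,f \right)} = 18 - \frac{f j^{2}}{3}$ ($z{\left(j,f \right)} = - \frac{j}{3} j f + 18 = - \frac{j^{2}}{3} f + 18 = - \frac{f j^{2}}{3} + 18 = 18 - \frac{f j^{2}}{3}$)
$519 z{\left(\sqrt{-2 + D{\left(1 \right)}},-2 \right)} = 519 \left(18 - - \frac{2 \left(\sqrt{-2 - \frac{4}{9}}\right)^{2}}{3}\right) = 519 \left(18 - - \frac{2 \left(\sqrt{- \frac{22}{9}}\right)^{2}}{3}\right) = 519 \left(18 - - \frac{2 \left(\frac{i \sqrt{22}}{3}\right)^{2}}{3}\right) = 519 \left(18 - \left(- \frac{2}{3}\right) \left(- \frac{22}{9}\right)\right) = 519 \left(18 - \frac{44}{27}\right) = 519 \cdot \frac{442}{27} = \frac{76466}{9}$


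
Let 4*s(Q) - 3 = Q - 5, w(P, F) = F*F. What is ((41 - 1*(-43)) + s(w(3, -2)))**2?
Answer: 28561/4 ≈ 7140.3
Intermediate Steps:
w(P, F) = F**2
s(Q) = -1/2 + Q/4 (s(Q) = 3/4 + (Q - 5)/4 = 3/4 + (-5 + Q)/4 = 3/4 + (-5/4 + Q/4) = -1/2 + Q/4)
((41 - 1*(-43)) + s(w(3, -2)))**2 = ((41 - 1*(-43)) + (-1/2 + (1/4)*(-2)**2))**2 = ((41 + 43) + (-1/2 + (1/4)*4))**2 = (84 + (-1/2 + 1))**2 = (84 + 1/2)**2 = (169/2)**2 = 28561/4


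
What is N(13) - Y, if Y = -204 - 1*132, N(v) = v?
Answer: 349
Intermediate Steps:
Y = -336 (Y = -204 - 132 = -336)
N(13) - Y = 13 - 1*(-336) = 13 + 336 = 349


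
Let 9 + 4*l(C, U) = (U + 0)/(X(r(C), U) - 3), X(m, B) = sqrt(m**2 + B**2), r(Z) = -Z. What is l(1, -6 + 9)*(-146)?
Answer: -219*sqrt(10)/2 ≈ -346.27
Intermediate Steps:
X(m, B) = sqrt(B**2 + m**2)
l(C, U) = -9/4 + U/(4*(-3 + sqrt(C**2 + U**2))) (l(C, U) = -9/4 + ((U + 0)/(sqrt(U**2 + (-C)**2) - 3))/4 = -9/4 + (U/(sqrt(U**2 + C**2) - 3))/4 = -9/4 + (U/(sqrt(C**2 + U**2) - 3))/4 = -9/4 + (U/(-3 + sqrt(C**2 + U**2)))/4 = -9/4 + U/(4*(-3 + sqrt(C**2 + U**2))))
l(1, -6 + 9)*(-146) = ((27 + (-6 + 9) - 9*sqrt(1**2 + (-6 + 9)**2))/(4*(-3 + sqrt(1**2 + (-6 + 9)**2))))*(-146) = ((27 + 3 - 9*sqrt(1 + 3**2))/(4*(-3 + sqrt(1 + 3**2))))*(-146) = ((27 + 3 - 9*sqrt(1 + 9))/(4*(-3 + sqrt(1 + 9))))*(-146) = ((27 + 3 - 9*sqrt(10))/(4*(-3 + sqrt(10))))*(-146) = ((30 - 9*sqrt(10))/(4*(-3 + sqrt(10))))*(-146) = -73*(30 - 9*sqrt(10))/(2*(-3 + sqrt(10)))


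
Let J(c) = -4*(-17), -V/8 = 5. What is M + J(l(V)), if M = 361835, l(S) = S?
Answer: 361903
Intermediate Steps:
V = -40 (V = -8*5 = -40)
J(c) = 68
M + J(l(V)) = 361835 + 68 = 361903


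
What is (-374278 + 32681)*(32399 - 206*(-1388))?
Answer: -108739548219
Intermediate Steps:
(-374278 + 32681)*(32399 - 206*(-1388)) = -341597*(32399 + 285928) = -341597*318327 = -108739548219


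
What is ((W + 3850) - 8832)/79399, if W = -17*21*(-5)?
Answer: -3197/79399 ≈ -0.040265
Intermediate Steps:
W = 1785 (W = -357*(-5) = 1785)
((W + 3850) - 8832)/79399 = ((1785 + 3850) - 8832)/79399 = (5635 - 8832)*(1/79399) = -3197*1/79399 = -3197/79399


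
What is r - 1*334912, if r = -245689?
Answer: -580601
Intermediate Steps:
r - 1*334912 = -245689 - 1*334912 = -245689 - 334912 = -580601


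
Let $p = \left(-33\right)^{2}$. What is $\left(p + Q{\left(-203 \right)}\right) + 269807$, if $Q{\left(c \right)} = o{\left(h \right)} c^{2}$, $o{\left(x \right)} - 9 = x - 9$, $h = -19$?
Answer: $-512075$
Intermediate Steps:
$o{\left(x \right)} = x$ ($o{\left(x \right)} = 9 + \left(x - 9\right) = 9 + \left(-9 + x\right) = x$)
$p = 1089$
$Q{\left(c \right)} = - 19 c^{2}$
$\left(p + Q{\left(-203 \right)}\right) + 269807 = \left(1089 - 19 \left(-203\right)^{2}\right) + 269807 = \left(1089 - 782971\right) + 269807 = -781882 + 269807 = -512075$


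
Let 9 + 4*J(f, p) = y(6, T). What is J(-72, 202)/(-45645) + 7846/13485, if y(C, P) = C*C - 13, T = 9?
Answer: 15914821/27356570 ≈ 0.58175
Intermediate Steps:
y(C, P) = -13 + C² (y(C, P) = C² - 13 = -13 + C²)
J(f, p) = 7/2 (J(f, p) = -9/4 + (-13 + 6²)/4 = -9/4 + (-13 + 36)/4 = -9/4 + (¼)*23 = -9/4 + 23/4 = 7/2)
J(-72, 202)/(-45645) + 7846/13485 = (7/2)/(-45645) + 7846/13485 = (7/2)*(-1/45645) + 7846*(1/13485) = -7/91290 + 7846/13485 = 15914821/27356570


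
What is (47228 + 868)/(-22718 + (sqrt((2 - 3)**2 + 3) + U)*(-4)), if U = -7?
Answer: -2672/1261 ≈ -2.1190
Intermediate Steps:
(47228 + 868)/(-22718 + (sqrt((2 - 3)**2 + 3) + U)*(-4)) = (47228 + 868)/(-22718 + (sqrt((2 - 3)**2 + 3) - 7)*(-4)) = 48096/(-22718 + (sqrt((-1)**2 + 3) - 7)*(-4)) = 48096/(-22718 + (sqrt(1 + 3) - 7)*(-4)) = 48096/(-22718 + (sqrt(4) - 7)*(-4)) = 48096/(-22718 + (2 - 7)*(-4)) = 48096/(-22718 - 5*(-4)) = 48096/(-22718 + 20) = 48096/(-22698) = 48096*(-1/22698) = -2672/1261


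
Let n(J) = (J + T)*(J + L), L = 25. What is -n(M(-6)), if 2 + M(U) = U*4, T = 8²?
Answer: 38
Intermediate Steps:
T = 64
M(U) = -2 + 4*U (M(U) = -2 + U*4 = -2 + 4*U)
n(J) = (25 + J)*(64 + J) (n(J) = (J + 64)*(J + 25) = (64 + J)*(25 + J) = (25 + J)*(64 + J))
-n(M(-6)) = -(1600 + (-2 + 4*(-6))² + 89*(-2 + 4*(-6))) = -(1600 + (-2 - 24)² + 89*(-2 - 24)) = -(1600 + (-26)² + 89*(-26)) = -(1600 + 676 - 2314) = -1*(-38) = 38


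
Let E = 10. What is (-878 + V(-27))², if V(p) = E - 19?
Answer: 786769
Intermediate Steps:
V(p) = -9 (V(p) = 10 - 19 = -9)
(-878 + V(-27))² = (-878 - 9)² = (-887)² = 786769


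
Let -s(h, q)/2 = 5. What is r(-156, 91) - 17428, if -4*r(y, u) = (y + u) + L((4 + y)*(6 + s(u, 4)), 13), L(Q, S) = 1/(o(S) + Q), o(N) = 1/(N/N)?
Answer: -10603756/609 ≈ -17412.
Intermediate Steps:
s(h, q) = -10 (s(h, q) = -2*5 = -10)
o(N) = 1 (o(N) = 1/1 = 1)
L(Q, S) = 1/(1 + Q)
r(y, u) = -u/4 - y/4 - 1/(4*(-15 - 4*y)) (r(y, u) = -((y + u) + 1/(1 + (4 + y)*(6 - 10)))/4 = -((u + y) + 1/(1 + (4 + y)*(-4)))/4 = -((u + y) + 1/(1 + (-16 - 4*y)))/4 = -((u + y) + 1/(-15 - 4*y))/4 = -(u + y + 1/(-15 - 4*y))/4 = -u/4 - y/4 - 1/(4*(-15 - 4*y)))
r(-156, 91) - 17428 = -(-1 + (15 + 4*(-156))*(91 - 156))/(60 + 16*(-156)) - 17428 = -(-1 + (15 - 624)*(-65))/(60 - 2496) - 17428 = -1*(-1 - 609*(-65))/(-2436) - 17428 = -1*(-1/2436)*(-1 + 39585) - 17428 = -1*(-1/2436)*39584 - 17428 = 9896/609 - 17428 = -10603756/609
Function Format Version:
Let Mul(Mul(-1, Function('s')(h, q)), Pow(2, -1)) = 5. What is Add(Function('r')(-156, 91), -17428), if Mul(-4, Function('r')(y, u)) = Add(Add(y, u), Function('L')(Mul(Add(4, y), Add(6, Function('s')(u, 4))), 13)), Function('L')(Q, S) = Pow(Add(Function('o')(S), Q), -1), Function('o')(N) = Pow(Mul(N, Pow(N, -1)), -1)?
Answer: Rational(-10603756, 609) ≈ -17412.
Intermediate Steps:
Function('s')(h, q) = -10 (Function('s')(h, q) = Mul(-2, 5) = -10)
Function('o')(N) = 1 (Function('o')(N) = Pow(1, -1) = 1)
Function('L')(Q, S) = Pow(Add(1, Q), -1)
Function('r')(y, u) = Add(Mul(Rational(-1, 4), u), Mul(Rational(-1, 4), y), Mul(Rational(-1, 4), Pow(Add(-15, Mul(-4, y)), -1))) (Function('r')(y, u) = Mul(Rational(-1, 4), Add(Add(y, u), Pow(Add(1, Mul(Add(4, y), Add(6, -10))), -1))) = Mul(Rational(-1, 4), Add(Add(u, y), Pow(Add(1, Mul(Add(4, y), -4)), -1))) = Mul(Rational(-1, 4), Add(Add(u, y), Pow(Add(1, Add(-16, Mul(-4, y))), -1))) = Mul(Rational(-1, 4), Add(Add(u, y), Pow(Add(-15, Mul(-4, y)), -1))) = Mul(Rational(-1, 4), Add(u, y, Pow(Add(-15, Mul(-4, y)), -1))) = Add(Mul(Rational(-1, 4), u), Mul(Rational(-1, 4), y), Mul(Rational(-1, 4), Pow(Add(-15, Mul(-4, y)), -1))))
Add(Function('r')(-156, 91), -17428) = Add(Mul(-1, Pow(Add(60, Mul(16, -156)), -1), Add(-1, Mul(Add(15, Mul(4, -156)), Add(91, -156)))), -17428) = Add(Mul(-1, Pow(Add(60, -2496), -1), Add(-1, Mul(Add(15, -624), -65))), -17428) = Add(Mul(-1, Pow(-2436, -1), Add(-1, Mul(-609, -65))), -17428) = Add(Mul(-1, Rational(-1, 2436), Add(-1, 39585)), -17428) = Add(Mul(-1, Rational(-1, 2436), 39584), -17428) = Add(Rational(9896, 609), -17428) = Rational(-10603756, 609)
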